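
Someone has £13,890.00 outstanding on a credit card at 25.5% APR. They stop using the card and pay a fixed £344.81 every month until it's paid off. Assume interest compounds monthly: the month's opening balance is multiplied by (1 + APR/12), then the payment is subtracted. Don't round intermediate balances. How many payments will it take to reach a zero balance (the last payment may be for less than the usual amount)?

Monthly rate r = 25.5%/12 = 2.125% = 0.02125.
Recurrence: B ← B·(1+r) − £344.81.
Month 1: interest £295.16; balance after payment £13,840.35.
Month 2: interest £294.11; balance after payment £13,789.65.
Closed form: n = −ln(1 − rB₀/P)/ln(1+r) = −ln(0.14399)/ln(1.02125) ≈ 92.168, so the balance reaches zero during payment 93.

93 months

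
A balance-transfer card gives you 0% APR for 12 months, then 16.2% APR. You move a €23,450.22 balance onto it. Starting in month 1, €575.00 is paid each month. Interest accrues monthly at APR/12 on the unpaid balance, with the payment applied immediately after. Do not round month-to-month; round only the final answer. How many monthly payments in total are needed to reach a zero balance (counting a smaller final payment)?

49 months

Promo months 1–12 at r₀ = 0%/12 = 0; months 13+ at r₁ = 16.2%/12 = 0.0135.
After month 12 (no interest yet): B = €23,450.22 − 12·€575.00 = €16,550.22.
Then at r₁ with €575.00/mo: n₂ = −ln(1 − r₁·B/P)/ln(1+r₁) ≈ 36.69 → 37 more payments.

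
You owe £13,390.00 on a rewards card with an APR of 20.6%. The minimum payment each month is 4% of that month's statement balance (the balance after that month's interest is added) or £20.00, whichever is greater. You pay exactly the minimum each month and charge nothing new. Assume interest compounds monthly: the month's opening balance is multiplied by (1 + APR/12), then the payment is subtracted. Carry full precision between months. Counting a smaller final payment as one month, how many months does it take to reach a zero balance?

172 months

Monthly rate r = 20.6%/12 = 1.71667% = 0.0171667.
While 4% of the post-interest balance exceeds £20.00, each month B ← (B·(1+r))·(1 − 0.04), i.e. B shrinks by the factor (1+r)·0.96 = 0.97648.
This holds for months 1–139. Entering month 140 the balance is £489.76; 4% of the post-interest balance is now below £20.00, so the flat £20.00 minimum applies from here.
From month 140 a fixed £20.00 at rate r clears £489.76 in 33 more payments. Total: 139 + 33 = 172 months.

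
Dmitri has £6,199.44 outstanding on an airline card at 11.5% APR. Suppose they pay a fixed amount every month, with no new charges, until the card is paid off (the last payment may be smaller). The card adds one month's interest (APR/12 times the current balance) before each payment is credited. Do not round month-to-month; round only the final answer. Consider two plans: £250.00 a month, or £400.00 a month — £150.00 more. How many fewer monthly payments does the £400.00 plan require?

12 fewer payments

Monthly rate r = 11.5%/12 = 0.958333% = 0.00958333.
At £250.00/mo: n = ⌈−ln(1 − rB₀/P)/ln(1+r)⌉ = 29 payments (last £112.68); total interest = total paid − £6,199.44 = £913.24.
At £400.00/mo: 17 payments (last £343.53); total interest £544.09.
Payments saved = 29 − 17 = 12.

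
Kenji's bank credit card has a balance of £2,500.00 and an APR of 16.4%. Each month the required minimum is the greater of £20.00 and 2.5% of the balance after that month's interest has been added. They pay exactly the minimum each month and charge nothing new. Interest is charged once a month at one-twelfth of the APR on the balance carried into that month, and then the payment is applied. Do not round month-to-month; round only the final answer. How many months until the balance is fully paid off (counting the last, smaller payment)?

156 months

Monthly rate r = 16.4%/12 = 1.36667% = 0.0136667.
While 2.5% of the post-interest balance exceeds £20.00, each month B ← (B·(1+r))·(1 − 0.025), i.e. B shrinks by the factor (1+r)·0.975 = 0.98833.
This holds for months 1–99. Entering month 100 the balance is £781.66; 2.5% of the post-interest balance is now below £20.00, so the flat £20.00 minimum applies from here.
From month 100 a fixed £20.00 at rate r clears £781.66 in 57 more payments. Total: 99 + 57 = 156 months.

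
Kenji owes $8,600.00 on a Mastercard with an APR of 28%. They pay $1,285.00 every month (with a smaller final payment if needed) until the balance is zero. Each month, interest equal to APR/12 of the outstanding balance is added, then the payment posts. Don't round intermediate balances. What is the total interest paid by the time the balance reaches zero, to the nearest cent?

Monthly rate r = 28%/12 = 2.33333% = 0.0233333.
Payoff takes n = ⌈−ln(1 − rB₀/P)/ln(1+r)⌉ = ⌈7.361⌉ = 8 payments; the last is $467.86.
Total paid = 7·$1,285.00 + $467.86 = $9,462.86.
Total interest = total paid − principal = $9,462.86 − $8,600.00 = $862.86.

$862.86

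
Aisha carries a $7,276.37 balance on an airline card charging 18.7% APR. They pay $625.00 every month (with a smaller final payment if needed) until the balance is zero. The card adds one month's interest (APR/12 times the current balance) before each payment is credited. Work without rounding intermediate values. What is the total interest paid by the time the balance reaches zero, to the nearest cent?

Monthly rate r = 18.7%/12 = 1.55833% = 0.0155833.
Payoff takes n = ⌈−ln(1 − rB₀/P)/ln(1+r)⌉ = ⌈12.946⌉ = 13 payments; the last is $591.62.
Total paid = 12·$625.00 + $591.62 = $8,091.62.
Total interest = total paid − principal = $8,091.62 − $7,276.37 = $815.25.

$815.25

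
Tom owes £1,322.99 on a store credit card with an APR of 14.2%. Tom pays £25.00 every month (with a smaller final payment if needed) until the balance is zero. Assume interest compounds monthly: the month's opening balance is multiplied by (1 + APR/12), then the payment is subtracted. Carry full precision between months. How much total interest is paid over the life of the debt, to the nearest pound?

Monthly rate r = 14.2%/12 = 1.18333% = 0.0118333.
Payoff takes n = ⌈−ln(1 − rB₀/P)/ln(1+r)⌉ = ⌈83.652⌉ = 84 payments; the last is £16.34.
Total paid = 83·£25.00 + £16.34 = £2,091.34.
Total interest = total paid − principal = £2,091.34 − £1,322.99 = £768.35.

£768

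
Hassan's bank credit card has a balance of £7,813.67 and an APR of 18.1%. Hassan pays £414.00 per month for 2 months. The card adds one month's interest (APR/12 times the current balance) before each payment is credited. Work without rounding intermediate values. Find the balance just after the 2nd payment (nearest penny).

Monthly rate r = 18.1%/12 = 1.50833% = 0.0150833.
Each month: B ← B·(1+r) − £414.00.
Month 1: interest £117.86; balance after payment £7,517.53.
Month 2: interest £113.39; balance after payment £7,216.92.

£7,216.92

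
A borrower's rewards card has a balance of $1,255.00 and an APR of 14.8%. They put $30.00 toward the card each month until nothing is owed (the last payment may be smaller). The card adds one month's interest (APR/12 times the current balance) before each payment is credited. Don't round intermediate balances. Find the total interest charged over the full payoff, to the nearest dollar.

$521

Monthly rate r = 14.8%/12 = 1.23333% = 0.0123333.
Payoff takes n = ⌈−ln(1 − rB₀/P)/ln(1+r)⌉ = ⌈59.191⌉ = 60 payments; the last is $5.75.
Total paid = 59·$30.00 + $5.75 = $1,775.75.
Total interest = total paid − principal = $1,775.75 − $1,255.00 = $520.75.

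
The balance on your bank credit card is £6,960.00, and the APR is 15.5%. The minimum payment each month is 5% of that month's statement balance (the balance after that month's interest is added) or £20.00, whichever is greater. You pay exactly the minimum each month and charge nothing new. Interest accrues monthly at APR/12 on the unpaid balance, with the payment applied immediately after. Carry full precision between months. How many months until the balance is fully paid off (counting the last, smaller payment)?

Monthly rate r = 15.5%/12 = 1.29167% = 0.0129167.
While 5% of the post-interest balance exceeds £20.00, each month B ← (B·(1+r))·(1 − 0.05), i.e. B shrinks by the factor (1+r)·0.95 = 0.96227.
This holds for months 1–75. Entering month 76 the balance is £388.96; 5% of the post-interest balance is now below £20.00, so the flat £20.00 minimum applies from here.
From month 76 a fixed £20.00 at rate r clears £388.96 in 23 more payments. Total: 75 + 23 = 98 months.

98 months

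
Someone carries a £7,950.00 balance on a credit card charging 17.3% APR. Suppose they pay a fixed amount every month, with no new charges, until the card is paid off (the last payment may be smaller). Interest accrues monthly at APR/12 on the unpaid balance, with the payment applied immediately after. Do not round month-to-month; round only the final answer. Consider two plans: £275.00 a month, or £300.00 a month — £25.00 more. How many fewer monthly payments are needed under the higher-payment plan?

Monthly rate r = 17.3%/12 = 1.44167% = 0.0144167.
At £275.00/mo: n = ⌈−ln(1 − rB₀/P)/ln(1+r)⌉ = 38 payments (last £184.30); total interest = total paid − £7,950.00 = £2,409.30.
At £300.00/mo: 34 payments (last £188.73); total interest £2,138.73.
Payments saved = 38 − 34 = 4.

4 fewer payments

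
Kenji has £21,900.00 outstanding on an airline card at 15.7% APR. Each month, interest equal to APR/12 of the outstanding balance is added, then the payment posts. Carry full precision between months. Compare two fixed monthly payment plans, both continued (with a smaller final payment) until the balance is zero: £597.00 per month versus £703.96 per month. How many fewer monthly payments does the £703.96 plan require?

Monthly rate r = 15.7%/12 = 1.30833% = 0.0130833.
At £597.00/mo: n = ⌈−ln(1 − rB₀/P)/ln(1+r)⌉ = 51 payments (last £179.45); total interest = total paid − £21,900.00 = £8,129.45.
At £703.96/mo: 41 payments (last £144.44); total interest £6,402.84.
Payments saved = 51 − 41 = 10.

10 fewer payments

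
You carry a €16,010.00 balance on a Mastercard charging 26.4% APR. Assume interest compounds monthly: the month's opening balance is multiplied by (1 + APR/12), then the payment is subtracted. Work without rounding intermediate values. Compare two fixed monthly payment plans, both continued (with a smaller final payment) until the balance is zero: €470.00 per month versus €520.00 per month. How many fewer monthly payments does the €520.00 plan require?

Monthly rate r = 26.4%/12 = 2.2% = 0.022.
At €470.00/mo: n = ⌈−ln(1 − rB₀/P)/ln(1+r)⌉ = 64 payments (last €280.71); total interest = total paid − €16,010.00 = €13,880.71.
At €520.00/mo: 52 payments (last €510.01); total interest €11,020.01.
Payments saved = 64 − 52 = 12.

12 fewer payments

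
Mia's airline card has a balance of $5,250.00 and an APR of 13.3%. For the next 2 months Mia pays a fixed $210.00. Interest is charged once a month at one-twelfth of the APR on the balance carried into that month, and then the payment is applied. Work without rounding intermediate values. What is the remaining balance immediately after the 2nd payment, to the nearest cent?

$4,944.69

Monthly rate r = 13.3%/12 = 1.10833% = 0.0110833.
Each month: B ← B·(1+r) − $210.00.
Month 1: interest $58.19; balance after payment $5,098.19.
Month 2: interest $56.50; balance after payment $4,944.69.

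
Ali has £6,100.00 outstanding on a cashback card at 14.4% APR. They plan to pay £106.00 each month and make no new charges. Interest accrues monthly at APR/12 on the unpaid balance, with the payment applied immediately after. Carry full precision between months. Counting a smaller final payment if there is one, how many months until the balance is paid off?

99 payments

Monthly rate r = 14.4%/12 = 1.2% = 0.012.
Recurrence: B ← B·(1+r) − £106.00.
Month 1: interest £73.20; balance after payment £6,067.20.
Month 2: interest £72.81; balance after payment £6,034.01.
Closed form: n = −ln(1 − rB₀/P)/ln(1+r) = −ln(0.30943)/ln(1.012) ≈ 98.336, so the balance reaches zero during payment 99.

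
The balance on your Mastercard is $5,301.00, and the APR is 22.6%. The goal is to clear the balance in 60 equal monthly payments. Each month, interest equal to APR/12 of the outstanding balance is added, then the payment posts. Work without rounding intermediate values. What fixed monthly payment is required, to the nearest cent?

$148.22

Monthly rate r = 22.6%/12 = 1.88333% = 0.0188333.
Level-payment amortization: P = B₀·r / (1 − (1+r)^(−n)) = 5301.00·0.0188333 / (1 − 1.01883^(−60)).
Denominator 1 − (1+r)^(−60) = 0.673554057.
P = 99.8355 / 0.673554057 ≈ 148.22.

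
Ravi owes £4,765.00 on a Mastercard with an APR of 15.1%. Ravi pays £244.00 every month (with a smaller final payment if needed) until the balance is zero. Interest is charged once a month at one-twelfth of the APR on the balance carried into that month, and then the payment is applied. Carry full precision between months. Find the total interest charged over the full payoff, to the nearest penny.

£738.15

Monthly rate r = 15.1%/12 = 1.25833% = 0.0125833.
Payoff takes n = ⌈−ln(1 − rB₀/P)/ln(1+r)⌉ = ⌈22.552⌉ = 23 payments; the last is £135.15.
Total paid = 22·£244.00 + £135.15 = £5,503.15.
Total interest = total paid − principal = £5,503.15 − £4,765.00 = £738.15.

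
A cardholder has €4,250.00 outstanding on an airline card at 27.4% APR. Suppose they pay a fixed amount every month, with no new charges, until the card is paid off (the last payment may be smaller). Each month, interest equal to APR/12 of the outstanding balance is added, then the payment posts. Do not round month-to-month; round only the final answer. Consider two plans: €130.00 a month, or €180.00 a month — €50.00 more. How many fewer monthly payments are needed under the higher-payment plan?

26 fewer payments

Monthly rate r = 27.4%/12 = 2.28333% = 0.0228333.
At €130.00/mo: n = ⌈−ln(1 − rB₀/P)/ln(1+r)⌉ = 61 payments (last €102.15); total interest = total paid − €4,250.00 = €3,652.15.
At €180.00/mo: 35 payments (last €56.37); total interest €1,926.37.
Payments saved = 61 − 35 = 26.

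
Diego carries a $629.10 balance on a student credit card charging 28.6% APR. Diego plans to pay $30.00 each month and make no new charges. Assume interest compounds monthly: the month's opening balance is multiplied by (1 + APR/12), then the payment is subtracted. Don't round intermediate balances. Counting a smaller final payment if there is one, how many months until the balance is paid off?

30 payments

Monthly rate r = 28.6%/12 = 2.38333% = 0.0238333.
Recurrence: B ← B·(1+r) − $30.00.
Month 1: interest $14.99; balance after payment $614.09.
Month 2: interest $14.64; balance after payment $598.73.
Closed form: n = −ln(1 − rB₀/P)/ln(1+r) = −ln(0.50021)/ln(1.02383) ≈ 29.410, so the balance reaches zero during payment 30.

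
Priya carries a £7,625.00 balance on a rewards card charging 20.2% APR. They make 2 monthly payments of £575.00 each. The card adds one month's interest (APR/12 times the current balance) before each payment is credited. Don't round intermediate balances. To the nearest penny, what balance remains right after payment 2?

Monthly rate r = 20.2%/12 = 1.68333% = 0.0168333.
Each month: B ← B·(1+r) − £575.00.
Month 1: interest £128.35; balance after payment £7,178.35.
Month 2: interest £120.84; balance after payment £6,724.19.

£6,724.19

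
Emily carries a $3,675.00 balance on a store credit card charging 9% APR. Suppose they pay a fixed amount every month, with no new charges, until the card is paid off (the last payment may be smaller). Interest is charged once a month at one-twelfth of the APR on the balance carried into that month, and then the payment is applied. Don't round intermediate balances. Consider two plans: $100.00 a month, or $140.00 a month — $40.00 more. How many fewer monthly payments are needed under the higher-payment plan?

14 fewer payments

Monthly rate r = 9%/12 = 0.75% = 0.0075.
At $100.00/mo: n = ⌈−ln(1 − rB₀/P)/ln(1+r)⌉ = 44 payments (last $15.43); total interest = total paid − $3,675.00 = $640.43.
At $140.00/mo: 30 payments (last $48.02); total interest $433.02.
Payments saved = 44 − 30 = 14.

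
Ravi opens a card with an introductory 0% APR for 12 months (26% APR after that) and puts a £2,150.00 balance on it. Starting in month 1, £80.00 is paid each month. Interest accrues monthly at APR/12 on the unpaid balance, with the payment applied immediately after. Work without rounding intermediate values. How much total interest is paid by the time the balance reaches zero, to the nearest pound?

Promo months 1–12 at r₀ = 0%/12 = 0; months 13+ at r₁ = 26%/12 = 0.0216667.
After month 12 (no interest yet): B = £2,150.00 − 12·£80.00 = £1,190.00.
Then at r₁ with £80.00/mo: n₂ = −ln(1 − r₁·B/P)/ln(1+r₁) ≈ 18.15 → 19 more payments.
Total paid = 30·£80.00 + £12.06 = £2,412.06; interest = £2,412.06 − £2,150.00 = £262.06.

£262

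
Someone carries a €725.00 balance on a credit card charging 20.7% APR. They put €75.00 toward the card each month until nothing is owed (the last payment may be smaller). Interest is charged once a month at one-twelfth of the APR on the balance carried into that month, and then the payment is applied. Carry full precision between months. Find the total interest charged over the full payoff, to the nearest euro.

€75

Monthly rate r = 20.7%/12 = 1.725% = 0.01725.
Payoff takes n = ⌈−ln(1 − rB₀/P)/ln(1+r)⌉ = ⌈10.666⌉ = 11 payments; the last is €50.10.
Total paid = 10·€75.00 + €50.10 = €800.10.
Total interest = total paid − principal = €800.10 − €725.00 = €75.10.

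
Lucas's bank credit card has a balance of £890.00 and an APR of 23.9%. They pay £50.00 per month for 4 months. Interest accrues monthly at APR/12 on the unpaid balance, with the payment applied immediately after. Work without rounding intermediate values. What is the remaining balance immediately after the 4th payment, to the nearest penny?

Monthly rate r = 23.9%/12 = 1.99167% = 0.0199167.
Each month: B ← B·(1+r) − £50.00.
Month 1: interest £17.73; balance after payment £857.73.
Month 2: interest £17.08; balance after payment £824.81.
Month 3: interest £16.43; balance after payment £791.24.
Month 4: interest £15.76; balance after payment £757.00.

£757.00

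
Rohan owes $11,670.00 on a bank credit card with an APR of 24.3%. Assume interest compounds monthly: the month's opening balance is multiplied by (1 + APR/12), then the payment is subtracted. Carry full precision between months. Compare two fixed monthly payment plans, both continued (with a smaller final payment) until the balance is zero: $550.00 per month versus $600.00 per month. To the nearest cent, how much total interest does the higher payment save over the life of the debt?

Monthly rate r = 24.3%/12 = 2.025% = 0.02025.
At $550.00/mo: n = ⌈−ln(1 − rB₀/P)/ln(1+r)⌉ = 29 payments (last $5.58); total interest = total paid − $11,670.00 = $3,735.58.
At $600.00/mo: 25 payments (last $583.88); total interest $3,313.88.
Interest saved = $3,735.58 − $3,313.88 = $421.70.

$421.70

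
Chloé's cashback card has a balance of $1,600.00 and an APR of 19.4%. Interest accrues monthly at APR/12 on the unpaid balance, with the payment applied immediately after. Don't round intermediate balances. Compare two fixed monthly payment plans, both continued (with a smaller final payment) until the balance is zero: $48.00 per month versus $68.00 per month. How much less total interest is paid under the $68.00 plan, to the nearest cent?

$287.34

Monthly rate r = 19.4%/12 = 1.61667% = 0.0161667.
At $48.00/mo: n = ⌈−ln(1 − rB₀/P)/ln(1+r)⌉ = 49 payments (last $13.01); total interest = total paid − $1,600.00 = $717.01.
At $68.00/mo: 30 payments (last $57.67); total interest $429.67.
Interest saved = $717.01 − $429.67 = $287.34.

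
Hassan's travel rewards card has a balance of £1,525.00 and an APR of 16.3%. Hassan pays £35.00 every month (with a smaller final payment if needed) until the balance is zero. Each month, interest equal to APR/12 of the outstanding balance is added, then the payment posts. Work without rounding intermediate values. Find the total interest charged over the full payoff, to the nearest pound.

Monthly rate r = 16.3%/12 = 1.35833% = 0.0135833.
Payoff takes n = ⌈−ln(1 − rB₀/P)/ln(1+r)⌉ = ⌈66.418⌉ = 67 payments; the last is £14.70.
Total paid = 66·£35.00 + £14.70 = £2,324.70.
Total interest = total paid − principal = £2,324.70 − £1,525.00 = £799.70.

£800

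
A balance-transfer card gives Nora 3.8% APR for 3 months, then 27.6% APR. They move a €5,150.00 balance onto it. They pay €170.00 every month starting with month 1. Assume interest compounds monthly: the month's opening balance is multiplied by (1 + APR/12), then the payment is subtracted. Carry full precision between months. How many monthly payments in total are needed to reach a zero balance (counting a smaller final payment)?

Promo months 1–3 at r₀ = 3.8%/12 = 0.00316667; months 4+ at r₁ = 27.6%/12 = 0.023.
After month 3: iterate B ← B·(1+r₀) − €170.00 for 3 months → €4,687.46.
Then at r₁ with €170.00/mo: n₂ = −ln(1 − r₁·B/P)/ln(1+r₁) ≈ 44.22 → 45 more payments.

48 months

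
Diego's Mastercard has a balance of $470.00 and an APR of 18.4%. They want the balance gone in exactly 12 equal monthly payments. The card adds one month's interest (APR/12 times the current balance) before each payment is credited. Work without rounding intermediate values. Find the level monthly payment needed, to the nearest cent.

$43.18

Monthly rate r = 18.4%/12 = 1.53333% = 0.0153333.
Level-payment amortization: P = B₀·r / (1 − (1+r)^(−n)) = 470.00·0.0153333 / (1 − 1.01533^(−12)).
Denominator 1 − (1+r)^(−12) = 0.166901661.
P = 7.20667 / 0.166901661 ≈ 43.18.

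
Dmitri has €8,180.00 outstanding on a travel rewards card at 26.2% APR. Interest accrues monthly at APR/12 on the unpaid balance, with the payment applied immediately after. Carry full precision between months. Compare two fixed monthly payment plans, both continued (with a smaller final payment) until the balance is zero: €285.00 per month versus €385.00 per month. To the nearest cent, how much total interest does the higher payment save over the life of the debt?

€1,888.51

Monthly rate r = 26.2%/12 = 2.18333% = 0.0218333.
At €285.00/mo: n = ⌈−ln(1 − rB₀/P)/ln(1+r)⌉ = 46 payments (last €176.55); total interest = total paid − €8,180.00 = €4,821.55.
At €385.00/mo: 29 payments (last €333.04); total interest €2,933.04.
Interest saved = €4,821.55 − €2,933.04 = €1,888.51.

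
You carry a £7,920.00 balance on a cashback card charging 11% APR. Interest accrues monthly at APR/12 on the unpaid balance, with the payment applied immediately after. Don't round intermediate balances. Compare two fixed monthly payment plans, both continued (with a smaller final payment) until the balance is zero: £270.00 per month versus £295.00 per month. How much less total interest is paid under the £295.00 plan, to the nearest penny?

£134.40

Monthly rate r = 11%/12 = 0.916667% = 0.00916667.
At £270.00/mo: n = ⌈−ln(1 − rB₀/P)/ln(1+r)⌉ = 35 payments (last £87.35); total interest = total paid − £7,920.00 = £1,347.35.
At £295.00/mo: 31 payments (last £282.95); total interest £1,212.95.
Interest saved = £1,347.35 − £1,212.95 = £134.40.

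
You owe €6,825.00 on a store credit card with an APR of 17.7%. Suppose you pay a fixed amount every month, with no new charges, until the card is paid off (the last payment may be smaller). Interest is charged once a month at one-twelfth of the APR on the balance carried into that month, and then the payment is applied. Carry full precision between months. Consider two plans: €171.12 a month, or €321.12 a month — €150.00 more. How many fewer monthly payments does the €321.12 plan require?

35 fewer payments

Monthly rate r = 17.7%/12 = 1.475% = 0.01475.
At €171.12/mo: n = ⌈−ln(1 − rB₀/P)/ln(1+r)⌉ = 61 payments (last €104.40); total interest = total paid − €6,825.00 = €3,546.60.
At €321.12/mo: 26 payments (last €221.60); total interest €1,424.60.
Payments saved = 61 − 26 = 35.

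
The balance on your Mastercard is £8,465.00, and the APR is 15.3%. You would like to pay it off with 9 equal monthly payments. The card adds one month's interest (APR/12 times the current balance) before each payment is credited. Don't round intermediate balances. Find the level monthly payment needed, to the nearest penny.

Monthly rate r = 15.3%/12 = 1.275% = 0.01275.
Level-payment amortization: P = B₀·r / (1 − (1+r)^(−n)) = 8465.00·0.01275 / (1 − 1.01275^(−9)).
Denominator 1 − (1+r)^(−9) = 0.107764018.
P = 107.929 / 0.107764018 ≈ 1001.53.

£1,001.53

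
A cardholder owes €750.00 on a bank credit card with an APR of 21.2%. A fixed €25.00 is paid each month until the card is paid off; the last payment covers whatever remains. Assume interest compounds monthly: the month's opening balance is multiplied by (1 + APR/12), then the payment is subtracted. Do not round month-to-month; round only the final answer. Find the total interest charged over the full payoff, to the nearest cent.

€327.86

Monthly rate r = 21.2%/12 = 1.76667% = 0.0176667.
Payoff takes n = ⌈−ln(1 − rB₀/P)/ln(1+r)⌉ = ⌈43.114⌉ = 44 payments; the last is €2.86.
Total paid = 43·€25.00 + €2.86 = €1,077.86.
Total interest = total paid − principal = €1,077.86 − €750.00 = €327.86.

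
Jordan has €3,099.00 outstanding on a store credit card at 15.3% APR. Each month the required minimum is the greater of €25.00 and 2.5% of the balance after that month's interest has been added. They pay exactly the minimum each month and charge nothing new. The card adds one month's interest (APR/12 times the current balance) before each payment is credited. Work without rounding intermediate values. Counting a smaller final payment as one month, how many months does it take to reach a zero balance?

146 months

Monthly rate r = 15.3%/12 = 1.275% = 0.01275.
While 2.5% of the post-interest balance exceeds €25.00, each month B ← (B·(1+r))·(1 − 0.025), i.e. B shrinks by the factor (1+r)·0.975 = 0.98743.
This holds for months 1–91. Entering month 92 the balance is €980.27; 2.5% of the post-interest balance is now below €25.00, so the flat €25.00 minimum applies from here.
From month 92 a fixed €25.00 at rate r clears €980.27 in 55 more payments. Total: 91 + 55 = 146 months.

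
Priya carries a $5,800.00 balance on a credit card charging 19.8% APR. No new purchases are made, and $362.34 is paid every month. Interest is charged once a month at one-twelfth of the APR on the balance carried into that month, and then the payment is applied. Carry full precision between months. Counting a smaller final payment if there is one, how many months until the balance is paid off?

Monthly rate r = 19.8%/12 = 1.65% = 0.0165.
Recurrence: B ← B·(1+r) − $362.34.
Month 1: interest $95.70; balance after payment $5,533.36.
Month 2: interest $91.30; balance after payment $5,262.32.
Closed form: n = −ln(1 − rB₀/P)/ln(1+r) = −ln(0.73588)/ln(1.0165) ≈ 18.740, so the balance reaches zero during payment 19.

19 months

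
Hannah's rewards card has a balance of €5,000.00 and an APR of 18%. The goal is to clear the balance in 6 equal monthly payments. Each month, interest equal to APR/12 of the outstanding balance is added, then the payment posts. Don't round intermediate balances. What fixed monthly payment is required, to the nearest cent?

Monthly rate r = 18%/12 = 1.5% = 0.015.
Level-payment amortization: P = B₀·r / (1 − (1+r)^(−n)) = 5000.00·0.015 / (1 − 1.015^(−6)).
Denominator 1 − (1+r)^(−6) = 0.0854578075.
P = 75 / 0.0854578075 ≈ 877.63.

€877.63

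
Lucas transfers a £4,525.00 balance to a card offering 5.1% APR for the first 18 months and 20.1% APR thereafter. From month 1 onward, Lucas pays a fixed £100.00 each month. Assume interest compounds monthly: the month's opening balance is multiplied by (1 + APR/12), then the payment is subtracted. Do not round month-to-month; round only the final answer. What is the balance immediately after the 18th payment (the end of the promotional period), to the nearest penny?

Promo months 1–18 at r₀ = 5.1%/12 = 0.00425; months 19+ at r₁ = 20.1%/12 = 0.01675.
After month 18: iterate B ← B·(1+r₀) − £100.00 for 18 months → £3,017.43.

£3,017.43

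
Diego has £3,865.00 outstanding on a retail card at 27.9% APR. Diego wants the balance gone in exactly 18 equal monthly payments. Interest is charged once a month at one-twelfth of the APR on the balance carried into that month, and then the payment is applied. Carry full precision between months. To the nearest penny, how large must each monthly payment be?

£265.23

Monthly rate r = 27.9%/12 = 2.325% = 0.02325.
Level-payment amortization: P = B₀·r / (1 − (1+r)^(−n)) = 3865.00·0.02325 / (1 − 1.02325^(−18)).
Denominator 1 − (1+r)^(−18) = 0.338806706.
P = 89.8612 / 0.338806706 ≈ 265.23.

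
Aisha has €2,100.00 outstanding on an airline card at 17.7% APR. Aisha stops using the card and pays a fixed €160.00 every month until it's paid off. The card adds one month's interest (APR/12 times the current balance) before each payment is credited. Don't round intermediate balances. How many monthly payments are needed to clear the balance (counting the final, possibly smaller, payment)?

15 months

Monthly rate r = 17.7%/12 = 1.475% = 0.01475.
Recurrence: B ← B·(1+r) − €160.00.
Month 1: interest €30.97; balance after payment €1,970.97.
Month 2: interest €29.07; balance after payment €1,840.05.
Closed form: n = −ln(1 − rB₀/P)/ln(1+r) = −ln(0.80641)/ln(1.01475) ≈ 14.695, so the balance reaches zero during payment 15.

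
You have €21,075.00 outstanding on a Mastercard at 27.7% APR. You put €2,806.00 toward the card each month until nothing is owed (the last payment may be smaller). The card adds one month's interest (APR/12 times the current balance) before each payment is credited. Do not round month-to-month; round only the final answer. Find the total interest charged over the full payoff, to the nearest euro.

€2,343

Monthly rate r = 27.7%/12 = 2.30833% = 0.0230833.
Payoff takes n = ⌈−ln(1 − rB₀/P)/ln(1+r)⌉ = ⌈8.343⌉ = 9 payments; the last is €970.31.
Total paid = 8·€2,806.00 + €970.31 = €23,418.31.
Total interest = total paid − principal = €23,418.31 − €21,075.00 = €2,343.31.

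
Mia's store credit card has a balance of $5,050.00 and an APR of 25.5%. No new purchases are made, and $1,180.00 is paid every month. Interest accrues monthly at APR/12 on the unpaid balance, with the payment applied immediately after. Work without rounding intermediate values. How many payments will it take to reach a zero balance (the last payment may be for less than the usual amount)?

Monthly rate r = 25.5%/12 = 2.125% = 0.02125.
Recurrence: B ← B·(1+r) − $1,180.00.
Month 1: interest $107.31; balance after payment $3,977.31.
Month 2: interest $84.52; balance after payment $2,881.83.
Month 3: interest $61.24; balance after payment $1,763.07.
Month 4: interest $37.47; balance after payment $620.53.
Month 5: interest $13.19; balance after payment $0.00.

5 months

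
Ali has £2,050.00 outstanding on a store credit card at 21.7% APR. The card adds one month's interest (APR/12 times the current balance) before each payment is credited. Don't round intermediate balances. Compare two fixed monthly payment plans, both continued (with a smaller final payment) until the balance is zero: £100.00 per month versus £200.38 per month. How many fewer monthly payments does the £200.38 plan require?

Monthly rate r = 21.7%/12 = 1.80833% = 0.0180833.
At £100.00/mo: n = ⌈−ln(1 − rB₀/P)/ln(1+r)⌉ = 26 payments (last £84.46); total interest = total paid − £2,050.00 = £534.46.
At £200.38/mo: 12 payments (last £83.52); total interest £237.70.
Payments saved = 26 − 12 = 14.

14 fewer payments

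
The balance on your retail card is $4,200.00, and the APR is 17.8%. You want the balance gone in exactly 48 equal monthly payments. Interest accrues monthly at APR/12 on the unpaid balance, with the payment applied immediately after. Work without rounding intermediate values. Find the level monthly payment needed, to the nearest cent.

Monthly rate r = 17.8%/12 = 1.48333% = 0.0148333.
Level-payment amortization: P = B₀·r / (1 − (1+r)^(−n)) = 4200.00·0.0148333 / (1 − 1.01483^(−48)).
Denominator 1 − (1+r)^(−48) = 0.506765707.
P = 62.3 / 0.506765707 ≈ 122.94.

$122.94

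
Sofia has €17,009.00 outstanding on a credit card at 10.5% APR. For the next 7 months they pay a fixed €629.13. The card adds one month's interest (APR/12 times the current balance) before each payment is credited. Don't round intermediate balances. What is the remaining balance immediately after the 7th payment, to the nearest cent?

€13,557.34

Monthly rate r = 10.5%/12 = 0.875% = 0.00875.
Each month: B ← B·(1+r) − €629.13.
Month 1: interest €148.83; balance after payment €16,528.70.
Month 2: interest €144.63; balance after payment €16,044.19.
Month 3: interest €140.39; balance after payment €15,555.45.
Month 4: interest €136.11; balance after payment €15,062.43.
Month 5: interest €131.80; balance after payment €14,565.10.
Month 6: interest €127.44; balance after payment €14,063.41.
Month 7: interest €123.05; balance after payment €13,557.34.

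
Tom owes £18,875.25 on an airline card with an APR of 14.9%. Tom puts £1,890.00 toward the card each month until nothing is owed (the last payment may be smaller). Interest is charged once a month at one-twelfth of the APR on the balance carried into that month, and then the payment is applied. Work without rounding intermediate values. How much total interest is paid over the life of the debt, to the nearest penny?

£1,404.20

Monthly rate r = 14.9%/12 = 1.24167% = 0.0124167.
Payoff takes n = ⌈−ln(1 − rB₀/P)/ln(1+r)⌉ = ⌈10.729⌉ = 11 payments; the last is £1,379.45.
Total paid = 10·£1,890.00 + £1,379.45 = £20,279.45.
Total interest = total paid − principal = £20,279.45 − £18,875.25 = £1,404.20.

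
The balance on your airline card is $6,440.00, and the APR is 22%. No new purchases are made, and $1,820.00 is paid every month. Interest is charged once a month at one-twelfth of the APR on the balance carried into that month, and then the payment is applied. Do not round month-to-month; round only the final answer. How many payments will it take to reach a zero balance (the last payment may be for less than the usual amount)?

4 months

Monthly rate r = 22%/12 = 1.83333% = 0.0183333.
Recurrence: B ← B·(1+r) − $1,820.00.
Month 1: interest $118.07; balance after payment $4,738.07.
Month 2: interest $86.86; balance after payment $3,004.93.
Month 3: interest $55.09; balance after payment $1,240.02.
Month 4: interest $22.73; balance after payment $0.00.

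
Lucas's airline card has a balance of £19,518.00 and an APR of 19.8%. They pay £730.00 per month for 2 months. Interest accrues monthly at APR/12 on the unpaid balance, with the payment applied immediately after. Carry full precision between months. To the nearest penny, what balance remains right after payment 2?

£18,695.36

Monthly rate r = 19.8%/12 = 1.65% = 0.0165.
Each month: B ← B·(1+r) − £730.00.
Month 1: interest £322.05; balance after payment £19,110.05.
Month 2: interest £315.32; balance after payment £18,695.36.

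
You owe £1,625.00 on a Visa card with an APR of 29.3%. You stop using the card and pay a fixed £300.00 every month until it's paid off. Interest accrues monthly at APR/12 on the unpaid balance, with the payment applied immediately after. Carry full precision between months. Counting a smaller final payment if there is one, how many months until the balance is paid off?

6 payments

Monthly rate r = 29.3%/12 = 2.44167% = 0.0244167.
Recurrence: B ← B·(1+r) − £300.00.
Month 1: interest £39.68; balance after payment £1,364.68.
Month 2: interest £33.32; balance after payment £1,098.00.
Month 3: interest £26.81; balance after payment £824.81.
Month 4: interest £20.14; balance after payment £544.95.
Month 5: interest £13.31; balance after payment £258.25.
Month 6: interest £6.31; balance after payment £0.00.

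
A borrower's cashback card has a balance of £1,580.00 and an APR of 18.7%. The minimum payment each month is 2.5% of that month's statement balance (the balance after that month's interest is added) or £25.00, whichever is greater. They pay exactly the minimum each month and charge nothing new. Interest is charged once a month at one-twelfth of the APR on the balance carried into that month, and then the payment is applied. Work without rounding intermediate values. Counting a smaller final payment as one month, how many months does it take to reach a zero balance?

110 months

Monthly rate r = 18.7%/12 = 1.55833% = 0.0155833.
While 2.5% of the post-interest balance exceeds £25.00, each month B ← (B·(1+r))·(1 − 0.025), i.e. B shrinks by the factor (1+r)·0.975 = 0.99019.
This holds for months 1–48. Entering month 49 the balance is £984.52; 2.5% of the post-interest balance is now below £25.00, so the flat £25.00 minimum applies from here.
From month 49 a fixed £25.00 at rate r clears £984.52 in 62 more payments. Total: 48 + 62 = 110 months.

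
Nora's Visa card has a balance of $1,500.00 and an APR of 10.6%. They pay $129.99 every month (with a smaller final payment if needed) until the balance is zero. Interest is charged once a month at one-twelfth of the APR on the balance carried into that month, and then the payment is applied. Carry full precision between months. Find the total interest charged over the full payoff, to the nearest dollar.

$89

Monthly rate r = 10.6%/12 = 0.883333% = 0.00883333.
Payoff takes n = ⌈−ln(1 − rB₀/P)/ln(1+r)⌉ = ⌈12.224⌉ = 13 payments; the last is $29.27.
Total paid = 12·$129.99 + $29.27 = $1,589.15.
Total interest = total paid − principal = $1,589.15 − $1,500.00 = $89.15.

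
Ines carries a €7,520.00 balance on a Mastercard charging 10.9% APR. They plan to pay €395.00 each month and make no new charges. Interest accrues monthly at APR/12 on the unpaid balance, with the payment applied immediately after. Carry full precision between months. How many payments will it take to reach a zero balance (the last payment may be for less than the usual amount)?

Monthly rate r = 10.9%/12 = 0.908333% = 0.00908333.
Recurrence: B ← B·(1+r) − €395.00.
Month 1: interest €68.31; balance after payment €7,193.31.
Month 2: interest €65.34; balance after payment €6,863.65.
Closed form: n = −ln(1 − rB₀/P)/ln(1+r) = −ln(0.82707)/ln(1.00908) ≈ 20.997, so the balance reaches zero during payment 21.

21 months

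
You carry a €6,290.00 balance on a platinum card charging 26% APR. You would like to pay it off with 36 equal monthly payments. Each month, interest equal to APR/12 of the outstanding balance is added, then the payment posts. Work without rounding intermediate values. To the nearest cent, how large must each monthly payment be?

Monthly rate r = 26%/12 = 2.16667% = 0.0216667.
Level-payment amortization: P = B₀·r / (1 − (1+r)^(−n)) = 6290.00·0.0216667 / (1 − 1.02167^(−36)).
Denominator 1 − (1+r)^(−36) = 0.537759567.
P = 136.283 / 0.537759567 ≈ 253.43.

€253.43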